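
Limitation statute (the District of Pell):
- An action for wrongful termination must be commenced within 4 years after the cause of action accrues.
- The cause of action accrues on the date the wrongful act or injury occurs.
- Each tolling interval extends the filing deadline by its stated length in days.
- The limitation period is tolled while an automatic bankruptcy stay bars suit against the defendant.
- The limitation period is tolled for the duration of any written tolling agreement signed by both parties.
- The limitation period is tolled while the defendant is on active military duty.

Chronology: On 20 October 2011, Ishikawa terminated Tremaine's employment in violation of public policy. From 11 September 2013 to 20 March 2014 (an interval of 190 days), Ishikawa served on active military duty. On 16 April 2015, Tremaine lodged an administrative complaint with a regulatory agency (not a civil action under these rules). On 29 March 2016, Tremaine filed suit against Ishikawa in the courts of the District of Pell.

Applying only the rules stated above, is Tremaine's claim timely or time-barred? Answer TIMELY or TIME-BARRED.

The limitation period began to run on 20 October 2011.
The untolled deadline — 4 years after 20 October 2011 — is 20 October 2015.
Because the defendant's active military service ran from 11 September 2013 to 20 March 2014, the deadline is extended by 190 days to 27 April 2016.
None of the other events listed affects the running of the period under the stated rules.
The 29 March 2016 filing precedes the 27 April 2016 deadline; the claim is timely.

TIMELY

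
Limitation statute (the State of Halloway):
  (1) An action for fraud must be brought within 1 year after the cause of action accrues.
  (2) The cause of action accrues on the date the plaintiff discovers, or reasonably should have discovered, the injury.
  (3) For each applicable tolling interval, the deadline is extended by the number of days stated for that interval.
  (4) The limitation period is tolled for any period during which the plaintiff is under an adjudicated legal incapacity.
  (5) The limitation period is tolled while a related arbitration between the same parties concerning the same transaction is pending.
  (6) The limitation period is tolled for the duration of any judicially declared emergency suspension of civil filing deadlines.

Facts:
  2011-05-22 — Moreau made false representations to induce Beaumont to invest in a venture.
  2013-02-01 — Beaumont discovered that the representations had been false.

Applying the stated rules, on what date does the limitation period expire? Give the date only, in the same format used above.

Under the discovery rule, the claim accrued on 2013-02-01, when Beaumont discovered the injury — not on the 2011-05-22 date of the underlying act.
1 year from 2013-02-01 is 2014-02-01.

2014-02-01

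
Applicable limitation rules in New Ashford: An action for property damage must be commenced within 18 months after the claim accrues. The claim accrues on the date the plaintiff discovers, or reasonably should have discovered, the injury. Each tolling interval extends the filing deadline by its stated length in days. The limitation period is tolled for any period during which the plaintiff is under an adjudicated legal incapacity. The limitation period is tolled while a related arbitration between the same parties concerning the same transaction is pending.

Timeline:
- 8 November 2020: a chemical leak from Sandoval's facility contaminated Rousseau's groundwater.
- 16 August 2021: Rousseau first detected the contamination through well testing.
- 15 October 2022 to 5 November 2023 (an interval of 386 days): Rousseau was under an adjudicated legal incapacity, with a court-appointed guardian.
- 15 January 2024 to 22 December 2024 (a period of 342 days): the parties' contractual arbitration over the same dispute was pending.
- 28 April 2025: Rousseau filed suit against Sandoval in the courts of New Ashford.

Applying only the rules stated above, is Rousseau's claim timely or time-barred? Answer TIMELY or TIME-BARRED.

TIME-BARRED

Accrual is tied to discovery, so the period began on 16 August 2021 rather than on 8 November 2020 when the act occurred.
18 months from 16 August 2021 is 16 February 2023.
Because the plaintiff's legal incapacity ran from 15 October 2022 to 5 November 2023, the deadline is extended by 386 days to 8 March 2024.
Because the pending related arbitration ran from 15 January 2024 to 22 December 2024, the deadline is extended by 342 days to 13 February 2025.
Rousseau filed on 28 April 2025, after the 13 February 2025 deadline, so the action is time-barred.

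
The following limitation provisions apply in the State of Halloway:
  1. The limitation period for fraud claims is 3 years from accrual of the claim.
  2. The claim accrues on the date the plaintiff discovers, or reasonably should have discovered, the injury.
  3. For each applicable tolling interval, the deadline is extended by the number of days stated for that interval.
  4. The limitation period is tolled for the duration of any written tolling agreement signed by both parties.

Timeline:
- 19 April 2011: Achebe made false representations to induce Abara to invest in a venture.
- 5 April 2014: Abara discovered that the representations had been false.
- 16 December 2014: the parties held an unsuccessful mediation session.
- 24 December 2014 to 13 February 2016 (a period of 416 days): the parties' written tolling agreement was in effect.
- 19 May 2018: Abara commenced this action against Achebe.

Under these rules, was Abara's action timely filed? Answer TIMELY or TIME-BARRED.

TIMELY

The claim did not accrue until Abara discovered the injury on 5 April 2014; the 19 April 2011 act date does not start the clock under the stated rule.
3 years from 5 April 2014 is 5 April 2017.
Because the written tolling agreement ran from 24 December 2014 to 13 February 2016, the deadline is extended by 416 days to 26 May 2018.
None of the other events listed affects the running of the period under the stated rules.
Abara filed on 19 May 2018, before the 26 May 2018 deadline, so the action is timely.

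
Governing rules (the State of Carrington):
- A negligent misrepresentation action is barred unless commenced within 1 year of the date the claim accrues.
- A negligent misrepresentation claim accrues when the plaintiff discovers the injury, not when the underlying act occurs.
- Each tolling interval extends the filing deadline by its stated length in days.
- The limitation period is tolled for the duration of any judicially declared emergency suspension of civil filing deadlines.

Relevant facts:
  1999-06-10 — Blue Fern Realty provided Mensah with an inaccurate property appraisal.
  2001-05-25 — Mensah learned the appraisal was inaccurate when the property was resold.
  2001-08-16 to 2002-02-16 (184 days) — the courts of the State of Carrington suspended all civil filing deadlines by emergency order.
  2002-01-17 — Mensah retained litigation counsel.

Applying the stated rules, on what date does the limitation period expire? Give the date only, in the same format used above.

2002-11-25

Accrual is tied to discovery, so the period began on 2001-05-25 rather than on 1999-06-10 when the act occurred.
The untolled deadline — 1 year after 2001-05-25 — is 2002-05-25.
The period was tolled for 184 days by the emergency suspension of filing deadlines (2001-08-16 to 2002-02-16), pushing the deadline to 2002-11-25.
Nothing else in the chronology tolls or restarts the period.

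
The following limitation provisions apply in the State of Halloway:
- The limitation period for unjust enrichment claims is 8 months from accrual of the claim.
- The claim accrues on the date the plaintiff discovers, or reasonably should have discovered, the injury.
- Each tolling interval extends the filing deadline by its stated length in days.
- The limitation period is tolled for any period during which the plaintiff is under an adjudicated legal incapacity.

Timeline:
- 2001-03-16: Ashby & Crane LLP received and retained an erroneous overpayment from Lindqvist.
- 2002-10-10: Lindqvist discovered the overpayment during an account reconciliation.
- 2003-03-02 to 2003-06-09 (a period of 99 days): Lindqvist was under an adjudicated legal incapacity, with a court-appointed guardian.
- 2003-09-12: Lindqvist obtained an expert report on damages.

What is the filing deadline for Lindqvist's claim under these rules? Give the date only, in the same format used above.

Under the discovery rule, the claim accrued on 2002-10-10, when Lindqvist discovered the injury — not on the 2001-03-16 date of the underlying act.
The untolled deadline — 8 months after 2002-10-10 — is 2003-06-10.
The plaintiff's legal incapacity from 2003-03-02 to 2003-06-09 tolled the period for 99 days, extending the deadline to 2003-09-17.
The other events in the timeline have no effect on the limitation period under the stated rules.

2003-09-17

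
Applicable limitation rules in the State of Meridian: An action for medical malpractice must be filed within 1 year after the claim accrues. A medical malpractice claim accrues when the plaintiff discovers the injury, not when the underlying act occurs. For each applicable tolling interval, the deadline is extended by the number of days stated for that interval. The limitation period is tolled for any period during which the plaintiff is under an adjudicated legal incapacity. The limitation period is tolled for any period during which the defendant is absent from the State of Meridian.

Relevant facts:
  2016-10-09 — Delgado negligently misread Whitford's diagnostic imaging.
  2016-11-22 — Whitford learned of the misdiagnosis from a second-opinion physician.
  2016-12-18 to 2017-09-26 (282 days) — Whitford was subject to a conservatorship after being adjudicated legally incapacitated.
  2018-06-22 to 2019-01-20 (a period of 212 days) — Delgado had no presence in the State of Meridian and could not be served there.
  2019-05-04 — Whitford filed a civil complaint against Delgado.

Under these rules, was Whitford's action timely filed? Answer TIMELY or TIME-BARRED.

Accrual is tied to discovery, so the period began on 2016-11-22 rather than on 2016-10-09 when the act occurred.
The untolled deadline — 1 year after 2016-11-22 — is 2017-11-22.
Because the plaintiff's legal incapacity ran from 2016-12-18 to 2017-09-26, the deadline is extended by 282 days to 2018-08-31.
The defendant's absence from the jurisdiction from 2018-06-22 to 2019-01-20 tolled the period for 212 days, extending the deadline to 2019-03-31.
Whitford filed on 2019-05-04, after the 2019-03-31 deadline, so the action is time-barred.

TIME-BARRED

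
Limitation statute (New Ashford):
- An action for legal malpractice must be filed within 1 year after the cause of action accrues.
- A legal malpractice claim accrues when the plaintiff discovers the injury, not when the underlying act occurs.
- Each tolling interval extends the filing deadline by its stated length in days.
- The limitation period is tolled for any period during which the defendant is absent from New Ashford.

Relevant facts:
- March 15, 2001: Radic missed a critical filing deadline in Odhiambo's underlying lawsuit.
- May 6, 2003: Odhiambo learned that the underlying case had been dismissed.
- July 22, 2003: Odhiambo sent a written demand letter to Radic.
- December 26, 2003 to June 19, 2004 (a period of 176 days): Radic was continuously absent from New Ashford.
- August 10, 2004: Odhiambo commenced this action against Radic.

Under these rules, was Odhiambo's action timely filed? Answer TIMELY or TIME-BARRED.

TIMELY

The claim did not accrue until Odhiambo discovered the injury on May 6, 2003; the March 15, 2001 act date does not start the clock under the stated rule.
The untolled deadline — 1 year after May 6, 2003 — is May 6, 2004.
Because the defendant's absence from the jurisdiction ran from December 26, 2003 to June 19, 2004, the deadline is extended by 176 days to October 29, 2004.
The other events in the timeline have no effect on the limitation period under the stated rules.
Filing on August 10, 2004 beat the October 29, 2004 deadline — the action is timely.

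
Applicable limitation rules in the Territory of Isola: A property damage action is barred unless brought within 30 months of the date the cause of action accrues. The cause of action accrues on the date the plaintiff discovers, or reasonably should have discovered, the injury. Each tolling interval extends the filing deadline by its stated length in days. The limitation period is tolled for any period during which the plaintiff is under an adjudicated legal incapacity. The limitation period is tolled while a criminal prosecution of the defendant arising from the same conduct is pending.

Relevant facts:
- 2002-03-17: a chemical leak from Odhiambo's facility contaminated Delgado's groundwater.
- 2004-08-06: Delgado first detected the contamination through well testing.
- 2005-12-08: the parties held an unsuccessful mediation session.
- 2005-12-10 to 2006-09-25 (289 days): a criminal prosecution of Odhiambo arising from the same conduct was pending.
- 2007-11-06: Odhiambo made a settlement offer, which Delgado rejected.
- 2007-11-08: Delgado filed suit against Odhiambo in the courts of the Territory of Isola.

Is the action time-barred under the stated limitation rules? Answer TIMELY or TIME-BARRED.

The claim did not accrue until Delgado discovered the injury on 2004-08-06; the 2002-03-17 act date does not start the clock under the stated rule.
The untolled deadline — 30 months after 2004-08-06 — is 2007-02-06.
The period was tolled for 289 days by the pending criminal prosecution (2005-12-10 to 2006-09-25), pushing the deadline to 2007-11-22.
The other events in the timeline have no effect on the limitation period under the stated rules.
Filing on 2007-11-08 beat the 2007-11-22 deadline — the action is timely.

TIMELY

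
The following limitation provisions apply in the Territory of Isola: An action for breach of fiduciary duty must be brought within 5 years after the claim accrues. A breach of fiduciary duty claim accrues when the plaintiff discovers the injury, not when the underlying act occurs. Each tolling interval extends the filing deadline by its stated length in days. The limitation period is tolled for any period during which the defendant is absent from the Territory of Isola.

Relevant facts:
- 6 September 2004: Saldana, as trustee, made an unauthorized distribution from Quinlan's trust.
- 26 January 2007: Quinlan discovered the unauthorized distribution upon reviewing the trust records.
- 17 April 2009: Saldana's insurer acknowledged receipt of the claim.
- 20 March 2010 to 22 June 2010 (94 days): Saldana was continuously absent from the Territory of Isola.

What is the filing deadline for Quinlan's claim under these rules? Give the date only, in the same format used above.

The claim did not accrue until Quinlan discovered the injury on 26 January 2007; the 6 September 2004 act date does not start the clock under the stated rule.
Adding the 5 years base period to 26 January 2007 gives a deadline of 26 January 2012, before any tolling.
The period was tolled for 94 days by the defendant's absence from the jurisdiction (20 March 2010 to 22 June 2010), pushing the deadline to 29 April 2012.
Nothing else in the chronology tolls or restarts the period.

29 April 2012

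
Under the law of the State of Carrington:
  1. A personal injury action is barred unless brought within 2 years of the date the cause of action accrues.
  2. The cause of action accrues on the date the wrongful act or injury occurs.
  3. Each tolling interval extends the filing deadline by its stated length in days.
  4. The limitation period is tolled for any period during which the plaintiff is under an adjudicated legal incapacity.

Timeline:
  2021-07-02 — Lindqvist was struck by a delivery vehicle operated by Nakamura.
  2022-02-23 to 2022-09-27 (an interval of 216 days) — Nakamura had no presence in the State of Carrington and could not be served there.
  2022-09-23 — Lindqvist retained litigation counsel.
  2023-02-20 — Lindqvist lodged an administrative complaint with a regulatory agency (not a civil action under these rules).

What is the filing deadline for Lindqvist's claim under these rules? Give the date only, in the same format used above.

The cause of action accrued on 2021-07-02, the date of the act.
Adding the 2 years base period to 2021-07-02 gives a deadline of 2023-07-02, before any tolling.
The defendant's absence from the jurisdiction from 2022-02-23 to 2022-09-27 does not toll the period, because no stated rule makes the defendant's absence a tolling event.
The other events in the timeline have no effect on the limitation period under the stated rules.

2023-07-02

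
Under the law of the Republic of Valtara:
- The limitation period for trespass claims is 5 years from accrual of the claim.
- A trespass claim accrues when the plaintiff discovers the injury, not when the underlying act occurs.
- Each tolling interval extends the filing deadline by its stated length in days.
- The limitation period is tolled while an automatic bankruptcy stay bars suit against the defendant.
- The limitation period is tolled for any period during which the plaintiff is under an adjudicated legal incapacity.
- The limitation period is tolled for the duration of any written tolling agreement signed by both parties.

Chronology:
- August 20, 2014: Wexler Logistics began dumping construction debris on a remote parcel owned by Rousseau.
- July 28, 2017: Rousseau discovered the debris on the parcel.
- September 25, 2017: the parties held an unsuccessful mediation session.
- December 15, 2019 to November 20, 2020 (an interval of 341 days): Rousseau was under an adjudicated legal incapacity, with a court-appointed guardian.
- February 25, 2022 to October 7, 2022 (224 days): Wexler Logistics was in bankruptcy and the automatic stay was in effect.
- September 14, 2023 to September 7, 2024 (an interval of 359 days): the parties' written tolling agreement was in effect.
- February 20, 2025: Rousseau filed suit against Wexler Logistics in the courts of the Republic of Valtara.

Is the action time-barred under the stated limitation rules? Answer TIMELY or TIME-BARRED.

TIME-BARRED

Accrual is tied to discovery, so the period began on July 28, 2017 rather than on August 20, 2014 when the act occurred.
5 years from July 28, 2017 is July 28, 2022.
The period was tolled for 341 days by the plaintiff's legal incapacity (December 15, 2019 to November 20, 2020), pushing the deadline to July 4, 2023.
The period was tolled for 224 days by the automatic bankruptcy stay (February 25, 2022 to October 7, 2022), pushing the deadline to February 13, 2024.
The written tolling agreement from September 14, 2023 to September 7, 2024 tolled the period for 359 days, extending the deadline to February 6, 2025.
None of the other events listed affects the running of the period under the stated rules.
Rousseau filed on February 20, 2025, after the February 6, 2025 deadline, so the action is time-barred.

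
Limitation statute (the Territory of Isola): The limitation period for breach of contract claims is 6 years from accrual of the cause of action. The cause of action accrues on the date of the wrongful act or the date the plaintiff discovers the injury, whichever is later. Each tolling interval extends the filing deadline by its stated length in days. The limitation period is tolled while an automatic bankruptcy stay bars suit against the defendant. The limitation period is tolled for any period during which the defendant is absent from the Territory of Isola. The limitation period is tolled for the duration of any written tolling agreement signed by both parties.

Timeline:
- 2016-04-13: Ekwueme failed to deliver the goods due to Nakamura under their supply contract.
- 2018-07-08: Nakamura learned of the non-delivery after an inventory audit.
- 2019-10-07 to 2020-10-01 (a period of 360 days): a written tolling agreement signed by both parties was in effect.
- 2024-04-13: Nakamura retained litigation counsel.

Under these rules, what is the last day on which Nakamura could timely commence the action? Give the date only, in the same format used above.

2025-07-03

The claim accrued on 2018-07-08 — the later of the 2016-04-13 act and the 2018-07-08 discovery.
6 years from 2018-07-08 is 2024-07-08.
Because the written tolling agreement ran from 2019-10-07 to 2020-10-01, the deadline is extended by 360 days to 2025-07-03.
Nothing else in the chronology tolls or restarts the period.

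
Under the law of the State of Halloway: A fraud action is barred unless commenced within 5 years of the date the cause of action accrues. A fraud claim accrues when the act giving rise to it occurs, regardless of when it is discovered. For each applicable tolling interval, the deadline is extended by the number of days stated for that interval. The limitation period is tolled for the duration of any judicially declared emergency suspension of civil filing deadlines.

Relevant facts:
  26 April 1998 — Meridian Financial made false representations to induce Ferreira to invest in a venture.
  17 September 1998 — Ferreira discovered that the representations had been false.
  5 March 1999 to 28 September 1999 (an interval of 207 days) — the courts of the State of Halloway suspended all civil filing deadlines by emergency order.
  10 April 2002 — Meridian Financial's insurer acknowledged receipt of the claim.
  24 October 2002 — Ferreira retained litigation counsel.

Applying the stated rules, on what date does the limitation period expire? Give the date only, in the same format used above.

The claim accrued on 26 April 1998, when the wrongful act occurred; under the stated occurrence rule the 17 September 1998 discovery does not delay accrual.
Adding the 5 years base period to 26 April 1998 gives a deadline of 26 April 2003, before any tolling.
The emergency suspension of filing deadlines from 5 March 1999 to 28 September 1999 tolled the period for 207 days, extending the deadline to 19 November 2003.
None of the other events listed affects the running of the period under the stated rules.

19 November 2003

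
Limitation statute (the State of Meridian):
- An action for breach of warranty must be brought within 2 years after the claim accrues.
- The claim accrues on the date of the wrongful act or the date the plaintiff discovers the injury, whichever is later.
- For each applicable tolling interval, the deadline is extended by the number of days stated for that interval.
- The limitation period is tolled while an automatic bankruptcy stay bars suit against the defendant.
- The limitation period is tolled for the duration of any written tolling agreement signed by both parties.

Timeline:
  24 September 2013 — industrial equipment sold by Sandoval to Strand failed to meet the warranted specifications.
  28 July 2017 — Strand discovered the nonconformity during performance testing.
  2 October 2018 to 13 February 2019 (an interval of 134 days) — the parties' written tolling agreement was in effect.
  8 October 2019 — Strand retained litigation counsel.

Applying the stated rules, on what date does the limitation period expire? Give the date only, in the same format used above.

9 December 2019

The claim accrued on 28 July 2017 — the later of the 24 September 2013 act and the 28 July 2017 discovery.
2 years from 28 July 2017 is 28 July 2019.
The written tolling agreement from 2 October 2018 to 13 February 2019 tolled the period for 134 days, extending the deadline to 9 December 2019.
The other events in the timeline have no effect on the limitation period under the stated rules.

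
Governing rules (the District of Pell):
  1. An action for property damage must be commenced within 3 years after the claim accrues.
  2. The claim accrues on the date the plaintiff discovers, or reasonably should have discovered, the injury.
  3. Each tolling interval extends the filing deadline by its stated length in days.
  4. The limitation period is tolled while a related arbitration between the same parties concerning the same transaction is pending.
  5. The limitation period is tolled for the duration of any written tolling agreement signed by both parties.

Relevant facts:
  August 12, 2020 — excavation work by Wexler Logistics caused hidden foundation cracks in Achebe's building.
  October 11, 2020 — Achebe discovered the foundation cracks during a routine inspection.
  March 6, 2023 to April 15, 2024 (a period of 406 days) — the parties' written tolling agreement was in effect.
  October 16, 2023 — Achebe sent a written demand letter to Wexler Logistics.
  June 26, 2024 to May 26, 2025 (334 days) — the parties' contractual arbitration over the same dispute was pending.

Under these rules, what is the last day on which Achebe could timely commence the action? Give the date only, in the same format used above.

The claim did not accrue until Achebe discovered the injury on October 11, 2020; the August 12, 2020 act date does not start the clock under the stated rule.
The untolled deadline — 3 years after October 11, 2020 — is October 11, 2023.
Because the written tolling agreement ran from March 6, 2023 to April 15, 2024, the deadline is extended by 406 days to November 20, 2024.
Because the pending related arbitration ran from June 26, 2024 to May 26, 2025, the deadline is extended by 334 days to October 20, 2025.
None of the other events listed affects the running of the period under the stated rules.

October 20, 2025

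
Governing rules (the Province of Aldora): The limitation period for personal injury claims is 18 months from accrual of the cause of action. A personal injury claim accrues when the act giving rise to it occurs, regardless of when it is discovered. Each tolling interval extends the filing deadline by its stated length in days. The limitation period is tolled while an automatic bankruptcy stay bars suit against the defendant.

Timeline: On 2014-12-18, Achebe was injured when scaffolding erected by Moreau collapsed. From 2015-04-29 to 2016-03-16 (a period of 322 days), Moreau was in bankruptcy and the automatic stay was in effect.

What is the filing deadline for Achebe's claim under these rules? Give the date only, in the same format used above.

The cause of action accrued on 2014-12-18, the date of the act.
18 months from 2014-12-18 is 2016-06-18.
The period was tolled for 322 days by the automatic bankruptcy stay (2015-04-29 to 2016-03-16), pushing the deadline to 2017-05-06.

2017-05-06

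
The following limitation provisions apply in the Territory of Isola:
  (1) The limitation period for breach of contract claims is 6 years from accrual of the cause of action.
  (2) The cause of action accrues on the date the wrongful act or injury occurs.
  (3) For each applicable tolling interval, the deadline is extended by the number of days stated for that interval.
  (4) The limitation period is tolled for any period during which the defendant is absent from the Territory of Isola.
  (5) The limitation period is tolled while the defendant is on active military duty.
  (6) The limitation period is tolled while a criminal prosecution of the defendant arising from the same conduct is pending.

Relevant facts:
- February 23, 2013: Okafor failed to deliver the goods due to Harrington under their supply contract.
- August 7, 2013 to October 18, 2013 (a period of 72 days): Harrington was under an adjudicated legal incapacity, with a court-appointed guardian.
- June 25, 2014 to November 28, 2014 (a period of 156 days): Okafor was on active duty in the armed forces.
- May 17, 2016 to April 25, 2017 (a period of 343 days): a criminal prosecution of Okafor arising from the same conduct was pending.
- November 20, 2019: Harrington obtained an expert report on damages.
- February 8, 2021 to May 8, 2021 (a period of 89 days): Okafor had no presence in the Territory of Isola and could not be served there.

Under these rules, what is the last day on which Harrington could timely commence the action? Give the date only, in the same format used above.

July 6, 2020

The claim accrued on February 23, 2013, when the wrongful act occurred.
Adding the 6 years base period to February 23, 2013 gives a deadline of February 23, 2019, before any tolling.
The defendant's active military service from June 25, 2014 to November 28, 2014 tolled the period for 156 days, extending the deadline to July 29, 2019.
The pending criminal prosecution from May 17, 2016 to April 25, 2017 tolled the period for 343 days, extending the deadline to July 6, 2020.
The defendant's absence from the jurisdiction starting February 8, 2021 came too late — the period had run on July 6, 2020 — and so does not extend the deadline.
No stated provision tolls the period for the plaintiff's incapacity, so the interval from August 7, 2013 to October 18, 2013 has no effect on the deadline.
None of the other events listed affects the running of the period under the stated rules.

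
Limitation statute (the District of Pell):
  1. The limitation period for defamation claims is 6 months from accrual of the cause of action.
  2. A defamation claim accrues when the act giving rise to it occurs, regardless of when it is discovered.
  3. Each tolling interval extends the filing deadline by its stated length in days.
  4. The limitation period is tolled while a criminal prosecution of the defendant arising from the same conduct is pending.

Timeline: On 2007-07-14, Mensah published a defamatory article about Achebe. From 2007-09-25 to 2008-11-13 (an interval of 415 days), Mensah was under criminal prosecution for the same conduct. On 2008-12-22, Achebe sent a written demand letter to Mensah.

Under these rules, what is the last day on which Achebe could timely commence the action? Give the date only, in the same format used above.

2009-03-04

The cause of action accrued on 2007-07-14, the date of the act.
The untolled deadline — 6 months after 2007-07-14 — is 2008-01-14.
Because the pending criminal prosecution ran from 2007-09-25 to 2008-11-13, the deadline is extended by 415 days to 2009-03-04.
None of the other events listed affects the running of the period under the stated rules.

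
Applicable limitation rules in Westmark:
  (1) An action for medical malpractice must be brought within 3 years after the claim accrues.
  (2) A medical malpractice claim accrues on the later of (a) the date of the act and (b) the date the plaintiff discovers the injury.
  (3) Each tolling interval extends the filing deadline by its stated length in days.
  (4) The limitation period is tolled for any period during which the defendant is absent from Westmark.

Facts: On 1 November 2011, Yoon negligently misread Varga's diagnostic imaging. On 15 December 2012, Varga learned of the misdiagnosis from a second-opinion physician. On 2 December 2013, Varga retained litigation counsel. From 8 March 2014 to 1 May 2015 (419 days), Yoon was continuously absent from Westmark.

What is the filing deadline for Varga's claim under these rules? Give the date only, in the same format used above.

The claim accrued on 15 December 2012 — the later of the 1 November 2011 act and the 15 December 2012 discovery.
Adding the 3 years base period to 15 December 2012 gives a deadline of 15 December 2015, before any tolling.
The defendant's absence from the jurisdiction from 8 March 2014 to 1 May 2015 tolled the period for 419 days, extending the deadline to 6 February 2017.
Nothing else in the chronology tolls or restarts the period.

6 February 2017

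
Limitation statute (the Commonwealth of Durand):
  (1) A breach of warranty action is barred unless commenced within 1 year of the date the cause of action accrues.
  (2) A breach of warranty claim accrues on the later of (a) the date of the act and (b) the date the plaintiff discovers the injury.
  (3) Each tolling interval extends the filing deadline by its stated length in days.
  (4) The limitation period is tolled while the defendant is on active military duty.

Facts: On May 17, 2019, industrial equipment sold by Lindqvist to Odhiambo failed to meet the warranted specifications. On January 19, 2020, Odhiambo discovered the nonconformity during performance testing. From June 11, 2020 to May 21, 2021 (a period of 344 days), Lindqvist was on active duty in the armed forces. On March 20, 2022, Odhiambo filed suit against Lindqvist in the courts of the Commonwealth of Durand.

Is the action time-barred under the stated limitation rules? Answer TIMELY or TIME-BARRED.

Because discovery on January 19, 2020 post-dates the May 17, 2019 act, accrual under the later-of rule falls on January 19, 2020.
1 year from January 19, 2020 is January 19, 2021.
The period was tolled for 344 days by the defendant's active military service (June 11, 2020 to May 21, 2021), pushing the deadline to December 29, 2021.
Odhiambo filed on March 20, 2022, after the December 29, 2021 deadline, so the action is time-barred.

TIME-BARRED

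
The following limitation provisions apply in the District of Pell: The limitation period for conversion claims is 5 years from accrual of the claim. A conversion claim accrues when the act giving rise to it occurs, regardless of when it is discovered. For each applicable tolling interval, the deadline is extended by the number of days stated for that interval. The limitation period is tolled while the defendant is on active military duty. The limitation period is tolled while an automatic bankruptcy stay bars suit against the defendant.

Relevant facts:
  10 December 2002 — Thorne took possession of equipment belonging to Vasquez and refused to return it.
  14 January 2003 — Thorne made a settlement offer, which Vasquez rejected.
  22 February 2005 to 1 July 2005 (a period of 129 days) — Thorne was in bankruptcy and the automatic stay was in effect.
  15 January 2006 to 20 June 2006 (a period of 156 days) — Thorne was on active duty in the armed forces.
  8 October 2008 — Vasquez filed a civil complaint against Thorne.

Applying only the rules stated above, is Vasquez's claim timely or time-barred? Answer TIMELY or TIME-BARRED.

TIME-BARRED

The claim accrued on 10 December 2002, the date of the act.
5 years from 10 December 2002 is 10 December 2007.
The period was tolled for 129 days by the automatic bankruptcy stay (22 February 2005 to 1 July 2005), pushing the deadline to 17 April 2008.
The defendant's active military service from 15 January 2006 to 20 June 2006 tolled the period for 156 days, extending the deadline to 20 September 2008.
None of the other events listed affects the running of the period under the stated rules.
Filing on 8 October 2008 missed the 20 September 2008 deadline — the action is time-barred.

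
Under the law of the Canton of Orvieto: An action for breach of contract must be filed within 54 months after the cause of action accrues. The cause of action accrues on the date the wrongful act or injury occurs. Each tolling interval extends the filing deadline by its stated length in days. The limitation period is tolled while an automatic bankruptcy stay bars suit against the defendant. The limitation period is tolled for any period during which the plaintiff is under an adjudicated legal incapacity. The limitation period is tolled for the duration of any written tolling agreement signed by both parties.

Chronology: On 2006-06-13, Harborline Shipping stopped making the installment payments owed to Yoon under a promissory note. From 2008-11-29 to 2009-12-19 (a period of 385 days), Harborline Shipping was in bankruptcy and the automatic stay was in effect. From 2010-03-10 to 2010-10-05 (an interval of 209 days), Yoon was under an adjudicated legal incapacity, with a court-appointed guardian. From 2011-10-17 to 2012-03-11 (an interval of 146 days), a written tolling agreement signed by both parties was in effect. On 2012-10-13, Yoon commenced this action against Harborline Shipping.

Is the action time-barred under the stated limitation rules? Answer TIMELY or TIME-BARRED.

TIMELY

The limitation period began to run on 2006-06-13.
54 months from 2006-06-13 is 2010-12-13.
The period was tolled for 385 days by the automatic bankruptcy stay (2008-11-29 to 2009-12-19), pushing the deadline to 2012-01-02.
Because the plaintiff's legal incapacity ran from 2010-03-10 to 2010-10-05, the deadline is extended by 209 days to 2012-07-29.
The period was tolled for 146 days by the written tolling agreement (2011-10-17 to 2012-03-11), pushing the deadline to 2012-12-22.
Yoon filed on 2012-10-13, before the 2012-12-22 deadline, so the action is timely.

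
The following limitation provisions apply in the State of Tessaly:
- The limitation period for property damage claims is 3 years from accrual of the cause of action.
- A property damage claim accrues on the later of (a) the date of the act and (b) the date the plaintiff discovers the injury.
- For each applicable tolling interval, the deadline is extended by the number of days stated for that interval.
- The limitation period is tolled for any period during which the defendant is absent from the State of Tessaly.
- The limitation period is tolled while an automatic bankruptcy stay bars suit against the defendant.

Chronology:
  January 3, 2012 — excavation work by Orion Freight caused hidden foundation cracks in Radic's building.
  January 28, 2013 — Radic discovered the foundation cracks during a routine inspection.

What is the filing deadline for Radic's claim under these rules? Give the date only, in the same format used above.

January 28, 2016

The claim accrued on January 28, 2013 — the later of the January 3, 2012 act and the January 28, 2013 discovery.
The untolled deadline — 3 years after January 28, 2013 — is January 28, 2016.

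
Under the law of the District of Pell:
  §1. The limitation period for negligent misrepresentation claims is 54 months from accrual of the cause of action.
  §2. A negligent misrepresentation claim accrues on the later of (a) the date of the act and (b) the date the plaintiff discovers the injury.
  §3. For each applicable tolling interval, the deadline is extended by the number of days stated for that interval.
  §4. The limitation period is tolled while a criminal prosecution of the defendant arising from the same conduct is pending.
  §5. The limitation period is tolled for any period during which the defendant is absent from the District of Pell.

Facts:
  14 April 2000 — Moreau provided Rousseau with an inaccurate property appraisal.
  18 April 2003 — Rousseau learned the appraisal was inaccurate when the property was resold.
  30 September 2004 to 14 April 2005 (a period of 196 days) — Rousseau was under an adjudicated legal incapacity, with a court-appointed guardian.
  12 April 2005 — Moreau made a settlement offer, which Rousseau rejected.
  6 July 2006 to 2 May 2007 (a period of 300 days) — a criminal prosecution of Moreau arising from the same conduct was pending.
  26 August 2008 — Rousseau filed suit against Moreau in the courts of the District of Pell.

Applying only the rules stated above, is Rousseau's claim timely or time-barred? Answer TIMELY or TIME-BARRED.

TIME-BARRED

Taking the later of the act (14 April 2000) and discovery (18 April 2003), the claim accrued on 18 April 2003.
Adding the 54 months base period to 18 April 2003 gives a deadline of 18 October 2007, before any tolling.
Because the pending criminal prosecution ran from 6 July 2006 to 2 May 2007, the deadline is extended by 300 days to 13 August 2008.
The plaintiff's legal incapacity from 30 September 2004 to 14 April 2005 does not toll the period, because no stated rule makes the plaintiff's incapacity a tolling event.
None of the other events listed affects the running of the period under the stated rules.
Filing on 26 August 2008 missed the 13 August 2008 deadline — the action is time-barred.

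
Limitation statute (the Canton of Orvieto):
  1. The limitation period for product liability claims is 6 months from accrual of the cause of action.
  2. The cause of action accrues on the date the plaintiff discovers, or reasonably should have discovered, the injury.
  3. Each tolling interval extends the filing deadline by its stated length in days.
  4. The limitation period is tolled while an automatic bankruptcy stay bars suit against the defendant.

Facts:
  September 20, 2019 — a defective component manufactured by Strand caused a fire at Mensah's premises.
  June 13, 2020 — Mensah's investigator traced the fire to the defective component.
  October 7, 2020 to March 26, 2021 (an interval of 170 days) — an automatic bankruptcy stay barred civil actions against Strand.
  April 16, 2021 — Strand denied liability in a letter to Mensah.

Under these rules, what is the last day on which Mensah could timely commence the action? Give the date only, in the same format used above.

Under the discovery rule, the claim accrued on June 13, 2020, when Mensah discovered the injury — not on the September 20, 2019 date of the underlying act.
The untolled deadline — 6 months after June 13, 2020 — is December 13, 2020.
The period was tolled for 170 days by the automatic bankruptcy stay (October 7, 2020 to March 26, 2021), pushing the deadline to June 1, 2021.
The other events in the timeline have no effect on the limitation period under the stated rules.

June 1, 2021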